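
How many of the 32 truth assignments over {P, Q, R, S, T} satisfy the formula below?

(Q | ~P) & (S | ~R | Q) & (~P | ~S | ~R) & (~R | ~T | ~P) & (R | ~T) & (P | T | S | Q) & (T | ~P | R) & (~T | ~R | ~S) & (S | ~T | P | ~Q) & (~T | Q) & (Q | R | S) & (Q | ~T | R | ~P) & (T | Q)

There are 2^5 = 32 truth assignments over (P, Q, R, S, T).
Split on S. With S = 1, the clauses containing S are satisfied and ~S drops from the rest; 2 of the 2^4 = 16 assignments to the other variables satisfy what remains.
With S = 0, by the same count on the reduced clause set, 3 assignments work.
(One model: P=F, Q=T, R=F, S=F, T=F.)
Total: 2 + 3 = 5.

5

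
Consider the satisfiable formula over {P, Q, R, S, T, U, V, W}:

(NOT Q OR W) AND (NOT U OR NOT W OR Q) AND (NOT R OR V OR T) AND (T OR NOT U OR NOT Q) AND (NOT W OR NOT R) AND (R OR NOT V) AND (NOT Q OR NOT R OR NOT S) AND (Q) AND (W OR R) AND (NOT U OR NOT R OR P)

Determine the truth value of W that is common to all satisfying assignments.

Suppose W = false.
From the singleton clause (NOT Q), Q = false.
But (Q) is also a unit clause — contradiction.
So every satisfying assignment has W = True.

True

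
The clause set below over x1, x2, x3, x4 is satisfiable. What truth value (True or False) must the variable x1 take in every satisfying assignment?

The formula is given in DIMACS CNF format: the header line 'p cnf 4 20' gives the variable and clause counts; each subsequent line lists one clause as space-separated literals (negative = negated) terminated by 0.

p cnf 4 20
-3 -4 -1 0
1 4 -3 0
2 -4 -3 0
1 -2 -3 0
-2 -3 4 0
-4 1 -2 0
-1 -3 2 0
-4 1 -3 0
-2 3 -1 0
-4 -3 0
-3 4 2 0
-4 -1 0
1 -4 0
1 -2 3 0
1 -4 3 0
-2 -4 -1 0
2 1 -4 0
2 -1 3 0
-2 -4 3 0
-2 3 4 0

Suppose x1 = True.
From the singleton clause (¬x4), x4 = False.
Case x2 = False:
From the singleton clause (¬x3), x3 = False.
Now (x3) is unsatisfied and unit — conflict.
Undo x2 and try x2 = True.
From the singleton clause (¬x3), x3 = False.
Now (x3) is unsatisfied and unit — conflict.
Neither x2 = True nor x2 = False works.
So every satisfying assignment has x1 = False.

False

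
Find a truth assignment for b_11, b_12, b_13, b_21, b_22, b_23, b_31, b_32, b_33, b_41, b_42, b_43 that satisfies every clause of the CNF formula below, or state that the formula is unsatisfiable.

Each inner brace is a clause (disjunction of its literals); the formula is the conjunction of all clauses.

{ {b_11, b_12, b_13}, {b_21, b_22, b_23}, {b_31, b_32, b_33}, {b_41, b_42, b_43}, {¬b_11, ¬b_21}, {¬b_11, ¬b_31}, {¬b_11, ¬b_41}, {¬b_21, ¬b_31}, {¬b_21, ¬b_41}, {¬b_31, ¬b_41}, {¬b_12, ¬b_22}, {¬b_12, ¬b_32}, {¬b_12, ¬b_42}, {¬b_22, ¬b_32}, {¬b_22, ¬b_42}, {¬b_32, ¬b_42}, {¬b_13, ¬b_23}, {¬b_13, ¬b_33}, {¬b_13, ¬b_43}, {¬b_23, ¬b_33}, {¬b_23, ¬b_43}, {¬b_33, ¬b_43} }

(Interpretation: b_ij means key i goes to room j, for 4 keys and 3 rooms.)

Branch on b_11: set b_11 = False.
Branch on b_12: set b_12 = True.
The clause (¬b_22) is unit, so b_22 = False.
The clause (¬b_32) is unit, so b_32 = False.
The clause (¬b_42) is unit, so b_42 = False.
Branch on b_21: set b_21 = True.
The clause (¬b_31) is unit, so b_31 = False.
The clause (b_33) is unit, so b_33 = True.
The clause (¬b_41) is unit, so b_41 = False.
The clause (b_43) is unit, so b_43 = True.
But (¬b_43) is also a unit clause — contradiction.
So b_21 must be the other value — set b_21 = False.
The clause (b_23) is unit, so b_23 = True.
The clause (¬b_13) is unit, so b_13 = False.
The clause (¬b_33) is unit, so b_33 = False.
The clause (b_31) is unit, so b_31 = True.
The clause (¬b_41) is unit, so b_41 = False.
The clause (b_43) is unit, so b_43 = True.
But (¬b_43) is also a unit clause — contradiction.
Both values of b_21 lead to a conflict.
So b_12 must be the other value — set b_12 = False.
The clause (b_13) is unit, so b_13 = True.
The clause (¬b_23) is unit, so b_23 = False.
The clause (¬b_33) is unit, so b_33 = False.
The clause (¬b_43) is unit, so b_43 = False.
Branch on b_21: set b_21 = True.
The clause (¬b_31) is unit, so b_31 = False.
The clause (b_32) is unit, so b_32 = True.
The clause (¬b_41) is unit, so b_41 = False.
The clause (b_42) is unit, so b_42 = True.
But (¬b_42) is also a unit clause — contradiction.
So b_21 must be the other value — set b_21 = False.
The clause (b_22) is unit, so b_22 = True.
The clause (¬b_32) is unit, so b_32 = False.
The clause (b_31) is unit, so b_31 = True.
The clause (¬b_41) is unit, so b_41 = False.
The clause (b_42) is unit, so b_42 = True.
But (¬b_42) is also a unit clause — contradiction.
Both values of b_21 lead to a conflict.
Both values of b_12 lead to a conflict.
So b_11 must be the other value — set b_11 = True.
The clause (¬b_21) is unit, so b_21 = False.
The clause (¬b_31) is unit, so b_31 = False.
The clause (¬b_41) is unit, so b_41 = False.
Branch on b_22: set b_22 = True.
The clause (¬b_12) is unit, so b_12 = False.
The clause (¬b_32) is unit, so b_32 = False.
The clause (b_33) is unit, so b_33 = True.
The clause (¬b_42) is unit, so b_42 = False.
The clause (b_43) is unit, so b_43 = True.
But (¬b_43) is also a unit clause — contradiction.
So b_22 must be the other value — set b_22 = False.
The clause (b_23) is unit, so b_23 = True.
The clause (¬b_13) is unit, so b_13 = False.
The clause (¬b_33) is unit, so b_33 = False.
The clause (b_32) is unit, so b_32 = True.
The clause (¬b_12) is unit, so b_12 = False.
The clause (¬b_42) is unit, so b_42 = False.
The clause (b_43) is unit, so b_43 = True.
But (¬b_43) is also a unit clause — contradiction.
Both values of b_22 lead to a conflict.
Both values of b_11 lead to a conflict.

UNSATISFIABLE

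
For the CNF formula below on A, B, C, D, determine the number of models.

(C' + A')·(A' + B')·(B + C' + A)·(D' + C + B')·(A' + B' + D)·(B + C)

3

There are 2^4 = 16 truth assignments over (A, B, C, D).
Split on C. With C = 1, the clauses containing C are satisfied and C' drops from the rest; 2 of the 2^3 = 8 assignments to the other variables satisfy what remains.
With C = 0, by the same count on the reduced clause set, 1 assignment works.
(One model: A=F, B=T, C=F, D=F.)
Total: 2 + 1 = 3.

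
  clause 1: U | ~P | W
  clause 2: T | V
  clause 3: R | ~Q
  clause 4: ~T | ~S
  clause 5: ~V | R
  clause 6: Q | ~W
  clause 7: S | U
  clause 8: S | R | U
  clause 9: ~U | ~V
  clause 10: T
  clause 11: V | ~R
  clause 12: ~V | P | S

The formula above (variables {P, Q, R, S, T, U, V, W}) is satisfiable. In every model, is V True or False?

False

Suppose V = 1.
(R) alone gives R = 1.
(~U) alone gives U = 0.
(S) alone gives S = 1.
(~T) alone gives T = 0.
But (T) is also a unit clause — contradiction.
So every satisfying assignment has V = False.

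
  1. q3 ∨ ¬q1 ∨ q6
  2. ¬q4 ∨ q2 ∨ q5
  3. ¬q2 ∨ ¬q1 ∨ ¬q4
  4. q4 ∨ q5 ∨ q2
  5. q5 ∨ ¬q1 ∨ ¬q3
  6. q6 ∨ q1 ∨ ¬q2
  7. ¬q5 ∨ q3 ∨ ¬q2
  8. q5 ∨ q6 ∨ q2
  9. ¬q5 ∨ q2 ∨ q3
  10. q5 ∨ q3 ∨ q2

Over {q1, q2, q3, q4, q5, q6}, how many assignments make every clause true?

There are 2^6 = 64 truth assignments over (q1, q2, q3, q4, q5, q6).
Split on q1. With q1 = True, the clauses containing q1 are satisfied and ¬q1 drops from the rest; 7 of the 2^5 = 32 assignments to the other variables satisfy what remains.
With q1 = False, by the same count on the reduced clause set, 10 assignments work.
(One model: q1=F, q2=F, q3=T, q4=F, q5=T, q6=F.)
Total: 7 + 10 = 17.

17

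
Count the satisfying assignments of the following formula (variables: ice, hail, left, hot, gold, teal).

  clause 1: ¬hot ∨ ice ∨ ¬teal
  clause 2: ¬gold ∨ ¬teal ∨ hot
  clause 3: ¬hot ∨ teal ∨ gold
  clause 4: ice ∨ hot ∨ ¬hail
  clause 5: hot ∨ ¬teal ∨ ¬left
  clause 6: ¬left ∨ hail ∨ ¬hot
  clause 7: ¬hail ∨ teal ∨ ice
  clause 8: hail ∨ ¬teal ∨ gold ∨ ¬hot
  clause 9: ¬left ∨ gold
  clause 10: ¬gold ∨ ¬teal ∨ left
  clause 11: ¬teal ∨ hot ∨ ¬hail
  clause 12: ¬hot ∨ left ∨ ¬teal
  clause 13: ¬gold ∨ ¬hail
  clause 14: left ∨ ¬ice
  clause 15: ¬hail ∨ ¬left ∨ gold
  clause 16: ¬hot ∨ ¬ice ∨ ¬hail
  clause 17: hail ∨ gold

4

There are 2^6 = 64 truth assignments over (ice, hail, left, hot, gold, teal).
Split on hail. With hail = True, the clauses containing hail are satisfied and ¬hail drops from the rest; 0 of the 2^5 = 32 assignments to the other variables satisfy what remains.
With hail = False, by the same count on the reduced clause set, 4 assignments work.
(One model: ice=F, hail=F, left=F, hot=F, gold=T, teal=F.)
Total: 0 + 4 = 4.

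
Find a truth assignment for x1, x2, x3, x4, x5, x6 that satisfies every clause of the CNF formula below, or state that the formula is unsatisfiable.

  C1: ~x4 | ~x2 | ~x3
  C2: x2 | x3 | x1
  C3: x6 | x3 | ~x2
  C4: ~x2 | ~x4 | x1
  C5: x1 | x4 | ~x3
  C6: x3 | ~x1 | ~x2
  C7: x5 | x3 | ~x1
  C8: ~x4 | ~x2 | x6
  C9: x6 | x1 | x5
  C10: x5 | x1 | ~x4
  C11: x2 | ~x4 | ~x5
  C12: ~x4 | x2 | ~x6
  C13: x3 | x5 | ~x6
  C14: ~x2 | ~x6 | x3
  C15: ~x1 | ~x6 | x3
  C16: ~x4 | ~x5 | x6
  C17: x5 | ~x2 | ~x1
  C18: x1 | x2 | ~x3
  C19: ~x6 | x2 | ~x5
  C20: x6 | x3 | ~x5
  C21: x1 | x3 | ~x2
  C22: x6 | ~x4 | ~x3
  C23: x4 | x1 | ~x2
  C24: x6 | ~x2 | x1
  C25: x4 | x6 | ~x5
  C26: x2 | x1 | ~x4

Case x4 = 0:
Case x1 = 1:
Case x3 = 1:
Case x5 = 1:
Unit clause (x6) forces x6 = 1.
Unit clause (x2) forces x2 = 1.
Every clause now holds.

x1: 1,  x2: 1,  x3: 1,  x4: 0,  x5: 1,  x6: 1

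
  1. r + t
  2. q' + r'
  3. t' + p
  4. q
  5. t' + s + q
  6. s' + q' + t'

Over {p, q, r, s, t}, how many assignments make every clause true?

There are 2^5 = 32 truth assignments over (p, q, r, s, t).
Split on p. With p = 1, the clauses containing p are satisfied and p' drops from the rest; 1 of the 2^4 = 16 assignments to the other variables satisfy what remains.
With p = 0, by the same count on the reduced clause set, 0 assignments work.
Total: 1 + 0 = 1.

1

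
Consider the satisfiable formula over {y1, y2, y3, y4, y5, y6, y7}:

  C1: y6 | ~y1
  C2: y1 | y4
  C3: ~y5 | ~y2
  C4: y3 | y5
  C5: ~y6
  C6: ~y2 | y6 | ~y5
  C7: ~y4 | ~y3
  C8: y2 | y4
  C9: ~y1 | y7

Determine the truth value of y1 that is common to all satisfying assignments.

False

Suppose y1 = 1.
From the singleton clause (y6), y6 = 1.
That conflicts with the unit clause (~y6).
So every satisfying assignment has y1 = False.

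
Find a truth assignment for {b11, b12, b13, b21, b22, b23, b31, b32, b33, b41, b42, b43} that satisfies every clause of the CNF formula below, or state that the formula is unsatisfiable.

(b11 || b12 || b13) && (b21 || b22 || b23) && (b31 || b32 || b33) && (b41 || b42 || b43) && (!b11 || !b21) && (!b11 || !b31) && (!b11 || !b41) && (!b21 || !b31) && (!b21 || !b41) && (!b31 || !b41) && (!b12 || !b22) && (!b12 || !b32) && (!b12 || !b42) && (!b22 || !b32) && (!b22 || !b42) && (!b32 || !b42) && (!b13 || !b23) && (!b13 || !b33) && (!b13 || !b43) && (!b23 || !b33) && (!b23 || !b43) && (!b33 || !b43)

UNSATISFIABLE

Branch on b11: set b11 = false.
Branch on b12: set b12 = true.
From the singleton clause (!b22), b22 = false.
From the singleton clause (!b32), b32 = false.
From the singleton clause (!b42), b42 = false.
Branch on b21: set b21 = true.
From the singleton clause (!b31), b31 = false.
From the singleton clause (b33), b33 = true.
From the singleton clause (!b41), b41 = false.
From the singleton clause (b43), b43 = true.
Now (!b43) is unsatisfied and unit — conflict.
Backtrack on b21: now try b21 = false.
From the singleton clause (b23), b23 = true.
From the singleton clause (!b13), b13 = false.
From the singleton clause (!b33), b33 = false.
From the singleton clause (b31), b31 = true.
From the singleton clause (!b41), b41 = false.
From the singleton clause (b43), b43 = true.
Now (!b43) is unsatisfied and unit — conflict.
Both values of b21 lead to a conflict.
Backtrack on b12: now try b12 = false.
From the singleton clause (b13), b13 = true.
From the singleton clause (!b23), b23 = false.
From the singleton clause (!b33), b33 = false.
From the singleton clause (!b43), b43 = false.
Branch on b21: set b21 = true.
From the singleton clause (!b31), b31 = false.
From the singleton clause (b32), b32 = true.
From the singleton clause (!b41), b41 = false.
From the singleton clause (b42), b42 = true.
Now (!b42) is unsatisfied and unit — conflict.
Backtrack on b21: now try b21 = false.
From the singleton clause (b22), b22 = true.
From the singleton clause (!b32), b32 = false.
From the singleton clause (b31), b31 = true.
From the singleton clause (!b41), b41 = false.
From the singleton clause (b42), b42 = true.
Now (!b42) is unsatisfied and unit — conflict.
Both values of b21 lead to a conflict.
Both values of b12 lead to a conflict.
Backtrack on b11: now try b11 = true.
From the singleton clause (!b21), b21 = false.
From the singleton clause (!b31), b31 = false.
From the singleton clause (!b41), b41 = false.
Branch on b22: set b22 = true.
From the singleton clause (!b12), b12 = false.
From the singleton clause (!b32), b32 = false.
From the singleton clause (b33), b33 = true.
From the singleton clause (!b42), b42 = false.
From the singleton clause (b43), b43 = true.
Now (!b43) is unsatisfied and unit — conflict.
Backtrack on b22: now try b22 = false.
From the singleton clause (b23), b23 = true.
From the singleton clause (!b13), b13 = false.
From the singleton clause (!b33), b33 = false.
From the singleton clause (b32), b32 = true.
From the singleton clause (!b12), b12 = false.
From the singleton clause (!b42), b42 = false.
From the singleton clause (b43), b43 = true.
Now (!b43) is unsatisfied and unit — conflict.
Both values of b22 lead to a conflict.
Both values of b11 lead to a conflict.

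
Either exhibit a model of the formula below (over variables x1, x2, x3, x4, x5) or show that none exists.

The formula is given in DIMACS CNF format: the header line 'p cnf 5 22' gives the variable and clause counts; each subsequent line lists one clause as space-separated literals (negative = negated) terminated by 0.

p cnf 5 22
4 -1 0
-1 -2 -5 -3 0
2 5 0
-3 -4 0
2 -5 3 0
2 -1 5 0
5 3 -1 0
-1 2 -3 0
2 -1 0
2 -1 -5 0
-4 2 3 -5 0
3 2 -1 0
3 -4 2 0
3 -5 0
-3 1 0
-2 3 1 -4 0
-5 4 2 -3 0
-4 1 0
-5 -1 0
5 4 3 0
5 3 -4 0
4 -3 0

UNSATISFIABLE

Try x4 = True.
(¬x3) alone gives x3 = False.
(x2) alone gives x2 = True.
(¬x5) alone gives x5 = False.
Now (x5) is unsatisfied and unit — conflict.
So x4 must be the other value — set x4 = False.
(¬x1) alone gives x1 = False.
(¬x3) alone gives x3 = False.
(¬x5) alone gives x5 = False.
Now (x5) is unsatisfied and unit — conflict.
Neither x4 = True nor x4 = False works.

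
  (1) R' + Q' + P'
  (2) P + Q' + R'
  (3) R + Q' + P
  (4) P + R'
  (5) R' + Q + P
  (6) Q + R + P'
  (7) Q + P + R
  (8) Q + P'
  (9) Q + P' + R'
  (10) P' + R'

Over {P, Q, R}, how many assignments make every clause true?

1

There are 2^3 = 8 truth assignments over (P, Q, R).
Check each against the 10 clauses (columns in the order P, Q, R):
  F F F  ✗ fails (Q + P + R)
  F F T  ✗ fails (P + R')
  F T F  ✗ fails (R + Q' + P)
  F T T  ✗ fails (P + Q' + R')
  T F F  ✗ fails (Q + R + P')
  T F T  ✗ fails (Q + P')
  T T F  ✓ satisfies all
  T T T  ✗ fails (R' + Q' + P')
1 of the 8 rows is a model.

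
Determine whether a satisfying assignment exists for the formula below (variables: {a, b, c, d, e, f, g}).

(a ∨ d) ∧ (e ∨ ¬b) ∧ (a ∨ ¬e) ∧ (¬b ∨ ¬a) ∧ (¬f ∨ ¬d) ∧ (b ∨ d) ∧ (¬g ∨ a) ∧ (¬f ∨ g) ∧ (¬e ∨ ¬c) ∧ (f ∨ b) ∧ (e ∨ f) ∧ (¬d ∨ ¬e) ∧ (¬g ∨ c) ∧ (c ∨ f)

Branch on a: set a = True.
The clause (¬b) is unit, so b = False.
The clause (d) is unit, so d = True.
The clause (¬f) is unit, so f = False.
But (f) is also a unit clause — contradiction.
Undo a and try a = False.
The clause (d) is unit, so d = True.
The clause (¬e) is unit, so e = False.
The clause (¬b) is unit, so b = False.
The clause (¬f) is unit, so f = False.
But (f) is also a unit clause — contradiction.
Neither a = True nor a = False works.
No assignment satisfies every clause.

Unsatisfiable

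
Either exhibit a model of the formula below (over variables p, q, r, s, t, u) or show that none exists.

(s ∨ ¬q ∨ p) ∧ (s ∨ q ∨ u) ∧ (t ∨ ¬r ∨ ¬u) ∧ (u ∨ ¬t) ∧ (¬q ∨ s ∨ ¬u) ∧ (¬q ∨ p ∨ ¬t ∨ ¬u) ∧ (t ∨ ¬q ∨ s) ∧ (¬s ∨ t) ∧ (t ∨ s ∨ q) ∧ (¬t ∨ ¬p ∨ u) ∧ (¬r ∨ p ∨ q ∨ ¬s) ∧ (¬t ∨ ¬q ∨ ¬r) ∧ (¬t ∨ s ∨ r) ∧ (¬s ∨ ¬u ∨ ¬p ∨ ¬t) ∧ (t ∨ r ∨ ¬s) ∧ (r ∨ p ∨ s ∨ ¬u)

Branch on u: set u = True.
Branch on t: set t = True.
Branch on q: set q = False.
Branch on s: set s = False.
From the singleton clause (r), r = True.
All clauses hold; p can take either value.

p=False, q=False, r=True, s=False, t=True, u=True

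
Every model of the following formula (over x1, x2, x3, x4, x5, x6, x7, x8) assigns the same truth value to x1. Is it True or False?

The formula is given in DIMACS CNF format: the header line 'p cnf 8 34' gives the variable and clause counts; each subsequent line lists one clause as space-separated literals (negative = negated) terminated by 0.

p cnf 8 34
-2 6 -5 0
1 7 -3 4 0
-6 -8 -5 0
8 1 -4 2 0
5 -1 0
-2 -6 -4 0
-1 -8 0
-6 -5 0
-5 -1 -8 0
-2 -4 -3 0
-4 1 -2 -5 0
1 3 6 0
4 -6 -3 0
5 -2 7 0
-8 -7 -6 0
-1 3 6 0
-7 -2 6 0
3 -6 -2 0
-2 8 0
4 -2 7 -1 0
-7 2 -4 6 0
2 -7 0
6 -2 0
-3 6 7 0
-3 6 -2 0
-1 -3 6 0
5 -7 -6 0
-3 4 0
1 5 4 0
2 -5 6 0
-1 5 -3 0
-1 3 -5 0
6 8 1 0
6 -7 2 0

Suppose x1 = True.
(x5) alone gives x5 = True.
(¬x8) alone gives x8 = False.
(¬x6) alone gives x6 = False.
(¬x2) alone gives x2 = False.
Now (x2) is unsatisfied and unit — conflict.
So every satisfying assignment has x1 = False.

False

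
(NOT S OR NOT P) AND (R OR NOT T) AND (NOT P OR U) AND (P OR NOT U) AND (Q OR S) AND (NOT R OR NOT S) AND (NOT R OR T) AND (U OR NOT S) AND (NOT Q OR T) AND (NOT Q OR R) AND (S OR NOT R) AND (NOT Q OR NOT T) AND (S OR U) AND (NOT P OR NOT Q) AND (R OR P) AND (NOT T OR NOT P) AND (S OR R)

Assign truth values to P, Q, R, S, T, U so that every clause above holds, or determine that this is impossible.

UNSATISFIABLE

Try S = false.
(Q) alone gives Q = true.
(T) alone gives T = true.
That conflicts with the unit clause (NOT T).
That branch fails; take S = true instead.
(NOT P) alone gives P = false.
(NOT U) alone gives U = false.
That conflicts with the unit clause (U).
Neither S = true nor S = false works.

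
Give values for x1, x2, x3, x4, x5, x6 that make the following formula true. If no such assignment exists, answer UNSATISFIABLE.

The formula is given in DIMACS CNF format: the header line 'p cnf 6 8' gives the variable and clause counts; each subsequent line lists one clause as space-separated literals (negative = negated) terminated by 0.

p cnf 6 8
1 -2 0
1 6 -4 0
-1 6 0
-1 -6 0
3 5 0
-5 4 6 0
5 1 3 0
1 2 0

UNSATISFIABLE

Try x1 = True.
From the singleton clause (x6), x6 = True.
But (¬x6) is also a unit clause — contradiction.
Undo x1 and try x1 = False.
From the singleton clause (¬x2), x2 = False.
But (x2) is also a unit clause — contradiction.
Neither x1 = True nor x1 = False works.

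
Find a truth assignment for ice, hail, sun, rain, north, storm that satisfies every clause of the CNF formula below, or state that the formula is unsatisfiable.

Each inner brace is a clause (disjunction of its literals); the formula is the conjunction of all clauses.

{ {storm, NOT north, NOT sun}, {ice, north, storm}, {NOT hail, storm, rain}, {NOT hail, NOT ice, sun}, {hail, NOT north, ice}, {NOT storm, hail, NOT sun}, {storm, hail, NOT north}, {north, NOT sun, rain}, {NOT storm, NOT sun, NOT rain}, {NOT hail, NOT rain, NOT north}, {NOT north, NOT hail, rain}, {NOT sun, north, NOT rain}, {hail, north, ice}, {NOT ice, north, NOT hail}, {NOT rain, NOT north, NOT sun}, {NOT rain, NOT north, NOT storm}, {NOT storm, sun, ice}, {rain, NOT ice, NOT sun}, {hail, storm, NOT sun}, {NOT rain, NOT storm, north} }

ice ↦ true; hail ↦ false; sun ↦ false; rain ↦ false; north ↦ false; storm ↦ false

Case storm = false:
Case north = false:
(ice) alone gives ice = true.
(NOT hail) alone gives hail = false.
(NOT sun) alone gives sun = false.
All clauses hold; rain can take either value.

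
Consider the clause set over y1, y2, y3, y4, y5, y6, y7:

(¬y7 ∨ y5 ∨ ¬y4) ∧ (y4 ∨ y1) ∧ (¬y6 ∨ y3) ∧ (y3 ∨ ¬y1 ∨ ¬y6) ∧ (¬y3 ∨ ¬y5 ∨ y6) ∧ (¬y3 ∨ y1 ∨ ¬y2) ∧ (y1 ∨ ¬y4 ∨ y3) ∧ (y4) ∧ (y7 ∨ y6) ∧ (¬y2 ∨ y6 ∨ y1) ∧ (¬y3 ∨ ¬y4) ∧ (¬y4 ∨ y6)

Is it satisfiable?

From the singleton clause (y4), y4 = True.
From the singleton clause (¬y3), y3 = False.
From the singleton clause (¬y6), y6 = False.
But (y6) is also a unit clause — contradiction.
No assignment satisfies every clause.

Unsatisfiable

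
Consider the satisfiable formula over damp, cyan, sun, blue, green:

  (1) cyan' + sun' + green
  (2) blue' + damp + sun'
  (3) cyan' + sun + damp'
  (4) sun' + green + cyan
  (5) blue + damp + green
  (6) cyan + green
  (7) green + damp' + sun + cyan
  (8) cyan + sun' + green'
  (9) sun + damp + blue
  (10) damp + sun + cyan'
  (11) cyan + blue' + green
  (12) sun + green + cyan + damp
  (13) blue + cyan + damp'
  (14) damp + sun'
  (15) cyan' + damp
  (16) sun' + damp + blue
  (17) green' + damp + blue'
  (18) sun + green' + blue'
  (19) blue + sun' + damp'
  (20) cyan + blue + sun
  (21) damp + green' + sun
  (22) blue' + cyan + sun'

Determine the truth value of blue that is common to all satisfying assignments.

True

Suppose blue = 0.
Branch on damp: set damp = 1.
From the singleton clause (cyan), cyan = 1.
From the singleton clause (sun), sun = 1.
But (sun') is also a unit clause — contradiction.
So damp must be the other value — set damp = 0.
From the singleton clause (green), green = 1.
From the singleton clause (sun), sun = 1.
But (sun') is also a unit clause — contradiction.
Either choice for damp ends in contradiction.
So every satisfying assignment has blue = True.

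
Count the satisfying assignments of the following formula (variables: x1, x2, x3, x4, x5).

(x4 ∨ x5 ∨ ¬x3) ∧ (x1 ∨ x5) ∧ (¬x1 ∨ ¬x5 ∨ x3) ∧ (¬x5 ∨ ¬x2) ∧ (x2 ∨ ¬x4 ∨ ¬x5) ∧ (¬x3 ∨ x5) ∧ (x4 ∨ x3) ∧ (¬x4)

There are 2^5 = 32 truth assignments over (x1, x2, x3, x4, x5).
Split on x5. With x5 = True, the clauses containing x5 are satisfied and ¬x5 drops from the rest; 2 of the 2^4 = 16 assignments to the other variables satisfy what remains.
With x5 = False, by the same count on the reduced clause set, 0 assignments work.
Total: 2 + 0 = 2.

2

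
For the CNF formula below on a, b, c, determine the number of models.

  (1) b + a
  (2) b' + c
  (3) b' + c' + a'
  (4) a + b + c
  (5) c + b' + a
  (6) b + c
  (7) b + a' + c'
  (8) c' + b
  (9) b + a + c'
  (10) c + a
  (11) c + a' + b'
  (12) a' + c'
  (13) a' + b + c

There are 2^3 = 8 truth assignments over (a, b, c).
Check each against the 13 clauses (columns in the order a, b, c):
  F F F  ✗ fails (b + a)
  F F T  ✗ fails (b + a)
  F T F  ✗ fails (b' + c)
  F T T  ✓ satisfies all
  T F F  ✗ fails (b + c)
  T F T  ✗ fails (b + a' + c')
  T T F  ✗ fails (b' + c)
  T T T  ✗ fails (b' + c' + a')
1 of the 8 rows is a model.

1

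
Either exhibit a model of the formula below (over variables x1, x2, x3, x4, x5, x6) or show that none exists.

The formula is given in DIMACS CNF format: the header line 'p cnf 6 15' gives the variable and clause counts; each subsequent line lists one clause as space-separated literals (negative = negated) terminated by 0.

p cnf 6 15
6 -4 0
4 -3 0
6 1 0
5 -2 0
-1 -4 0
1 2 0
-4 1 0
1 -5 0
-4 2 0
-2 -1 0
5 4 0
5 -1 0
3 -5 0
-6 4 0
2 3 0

UNSATISFIABLE

Case x6 = True:
The clause (x4) is unit, so x4 = True.
The clause (¬x1) is unit, so x1 = False.
That conflicts with the unit clause (x1).
So x6 must be the other value — set x6 = False.
The clause (¬x4) is unit, so x4 = False.
The clause (¬x3) is unit, so x3 = False.
The clause (x1) is unit, so x1 = True.
The clause (¬x2) is unit, so x2 = False.
That conflicts with the unit clause (x2).
Neither x6 = True nor x6 = False works.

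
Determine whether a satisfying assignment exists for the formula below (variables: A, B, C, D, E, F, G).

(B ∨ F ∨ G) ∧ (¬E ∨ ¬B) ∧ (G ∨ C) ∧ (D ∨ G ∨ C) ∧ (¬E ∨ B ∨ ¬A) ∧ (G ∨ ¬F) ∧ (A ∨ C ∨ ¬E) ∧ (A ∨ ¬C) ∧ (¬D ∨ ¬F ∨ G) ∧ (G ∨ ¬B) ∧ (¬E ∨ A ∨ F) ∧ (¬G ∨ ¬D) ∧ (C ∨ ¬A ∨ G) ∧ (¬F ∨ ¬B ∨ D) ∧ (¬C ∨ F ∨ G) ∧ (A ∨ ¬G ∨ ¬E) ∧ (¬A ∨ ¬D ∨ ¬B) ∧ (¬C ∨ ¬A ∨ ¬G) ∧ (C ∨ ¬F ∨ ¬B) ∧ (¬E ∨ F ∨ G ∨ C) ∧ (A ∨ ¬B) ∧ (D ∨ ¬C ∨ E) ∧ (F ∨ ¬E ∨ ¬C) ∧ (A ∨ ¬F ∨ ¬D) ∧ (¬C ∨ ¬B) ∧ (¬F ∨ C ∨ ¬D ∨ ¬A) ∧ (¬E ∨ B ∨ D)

Suppose E = False.
Suppose G = True.
(¬D) alone gives D = False.
(¬C) alone gives C = False.
Suppose F = False.
Suppose A = True.
Every clause is now satisfied; B is unconstrained.
A satisfying assignment: A: True, B: False, C: False, D: False, E: False, F: False, G: True.

Satisfiable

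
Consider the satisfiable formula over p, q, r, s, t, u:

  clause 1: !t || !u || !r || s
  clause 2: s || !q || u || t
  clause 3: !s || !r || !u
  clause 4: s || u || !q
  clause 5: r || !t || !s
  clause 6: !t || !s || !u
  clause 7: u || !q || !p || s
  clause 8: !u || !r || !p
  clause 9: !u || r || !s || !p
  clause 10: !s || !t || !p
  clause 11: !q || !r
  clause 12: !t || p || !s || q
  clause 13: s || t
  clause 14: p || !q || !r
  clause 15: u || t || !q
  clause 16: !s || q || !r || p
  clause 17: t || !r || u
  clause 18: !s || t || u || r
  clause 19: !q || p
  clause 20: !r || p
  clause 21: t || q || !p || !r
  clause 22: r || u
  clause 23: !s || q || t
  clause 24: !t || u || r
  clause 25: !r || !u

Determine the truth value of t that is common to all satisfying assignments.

Suppose t = false.
Unit clause (s) forces s = true.
Unit clause (q) forces q = true.
Unit clause (!r) forces r = false.
Unit clause (u) forces u = true.
Unit clause (!p) forces p = false.
That conflicts with the unit clause (p).
So every satisfying assignment has t = True.

True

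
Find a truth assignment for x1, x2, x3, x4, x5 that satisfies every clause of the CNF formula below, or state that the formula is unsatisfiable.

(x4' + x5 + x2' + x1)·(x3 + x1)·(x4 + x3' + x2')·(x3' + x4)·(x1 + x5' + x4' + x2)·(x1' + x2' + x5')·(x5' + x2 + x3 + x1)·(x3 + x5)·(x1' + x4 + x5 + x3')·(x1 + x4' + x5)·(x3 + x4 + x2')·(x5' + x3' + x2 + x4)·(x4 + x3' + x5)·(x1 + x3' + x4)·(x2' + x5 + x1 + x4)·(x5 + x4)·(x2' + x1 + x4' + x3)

Case x3 = 1:
From the singleton clause (x4), x4 = 1.
Case x1 = 0:
From the singleton clause (x5), x5 = 1.
From the singleton clause (x2), x2 = 1.
This assignment satisfies each clause.

x1: 0,  x2: 1,  x3: 1,  x4: 1,  x5: 1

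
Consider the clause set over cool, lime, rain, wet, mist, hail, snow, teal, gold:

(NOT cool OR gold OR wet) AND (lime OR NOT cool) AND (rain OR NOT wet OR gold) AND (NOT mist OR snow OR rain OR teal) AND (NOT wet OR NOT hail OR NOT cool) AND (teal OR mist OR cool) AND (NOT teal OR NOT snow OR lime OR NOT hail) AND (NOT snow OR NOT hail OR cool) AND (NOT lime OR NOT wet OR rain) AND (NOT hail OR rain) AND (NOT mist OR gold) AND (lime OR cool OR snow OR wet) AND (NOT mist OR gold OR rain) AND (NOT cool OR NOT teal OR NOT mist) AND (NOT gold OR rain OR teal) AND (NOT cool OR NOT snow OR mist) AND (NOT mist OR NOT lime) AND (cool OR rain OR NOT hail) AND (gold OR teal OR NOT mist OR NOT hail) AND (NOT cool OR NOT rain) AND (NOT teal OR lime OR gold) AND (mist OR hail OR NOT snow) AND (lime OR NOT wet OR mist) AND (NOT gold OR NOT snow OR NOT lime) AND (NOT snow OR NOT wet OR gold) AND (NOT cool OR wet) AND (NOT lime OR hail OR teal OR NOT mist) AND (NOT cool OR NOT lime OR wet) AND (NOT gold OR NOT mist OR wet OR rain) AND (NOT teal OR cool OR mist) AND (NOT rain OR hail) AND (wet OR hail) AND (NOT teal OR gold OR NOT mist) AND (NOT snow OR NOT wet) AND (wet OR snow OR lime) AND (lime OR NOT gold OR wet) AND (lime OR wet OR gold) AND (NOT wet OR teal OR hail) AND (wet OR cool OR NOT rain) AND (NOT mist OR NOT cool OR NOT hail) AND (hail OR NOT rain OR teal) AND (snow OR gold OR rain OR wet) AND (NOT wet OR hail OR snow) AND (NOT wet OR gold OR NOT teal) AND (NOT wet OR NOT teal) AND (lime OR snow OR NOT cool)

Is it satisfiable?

Yes

Case lime = false:
From the singleton clause (NOT cool), cool = false.
Case teal = false:
From the singleton clause (mist), mist = true.
From the singleton clause (gold), gold = true.
From the singleton clause (rain), rain = true.
From the singleton clause (hail), hail = true.
From the singleton clause (NOT snow), snow = false.
From the singleton clause (wet), wet = true.
This assignment satisfies each clause.
A satisfying assignment: cool: false; lime: false; rain: true; wet: true; mist: true; hail: true; snow: false; teal: false; gold: true.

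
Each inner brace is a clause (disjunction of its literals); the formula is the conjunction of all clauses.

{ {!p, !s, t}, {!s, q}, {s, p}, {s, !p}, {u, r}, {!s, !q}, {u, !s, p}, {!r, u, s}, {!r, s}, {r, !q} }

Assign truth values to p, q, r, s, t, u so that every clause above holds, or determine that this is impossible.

Suppose s = false.
From the singleton clause (p), p = true.
Now (!p) is unsatisfied and unit — conflict.
Undo s and try s = true.
From the singleton clause (q), q = true.
Now (!q) is unsatisfied and unit — conflict.
Either choice for s ends in contradiction.

UNSATISFIABLE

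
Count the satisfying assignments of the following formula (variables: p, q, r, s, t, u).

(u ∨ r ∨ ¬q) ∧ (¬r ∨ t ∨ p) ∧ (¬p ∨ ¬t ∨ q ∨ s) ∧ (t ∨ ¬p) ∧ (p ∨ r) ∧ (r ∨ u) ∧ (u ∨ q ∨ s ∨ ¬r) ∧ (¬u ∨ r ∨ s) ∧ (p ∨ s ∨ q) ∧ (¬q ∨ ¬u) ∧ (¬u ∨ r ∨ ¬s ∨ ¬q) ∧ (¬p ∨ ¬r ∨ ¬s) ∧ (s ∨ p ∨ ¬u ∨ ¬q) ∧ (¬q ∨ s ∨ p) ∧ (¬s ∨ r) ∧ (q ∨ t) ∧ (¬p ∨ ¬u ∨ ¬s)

There are 2^6 = 64 truth assignments over (p, q, r, s, t, u).
Split on p. With p = True, the clauses containing p are satisfied and ¬p drops from the rest; 1 of the 2^5 = 32 assignments to the other variables satisfy what remains.
With p = False, by the same count on the reduced clause set, 3 assignments work.
(One model: p=F, q=F, r=T, s=T, t=T, u=F.)
Total: 1 + 3 = 4.

4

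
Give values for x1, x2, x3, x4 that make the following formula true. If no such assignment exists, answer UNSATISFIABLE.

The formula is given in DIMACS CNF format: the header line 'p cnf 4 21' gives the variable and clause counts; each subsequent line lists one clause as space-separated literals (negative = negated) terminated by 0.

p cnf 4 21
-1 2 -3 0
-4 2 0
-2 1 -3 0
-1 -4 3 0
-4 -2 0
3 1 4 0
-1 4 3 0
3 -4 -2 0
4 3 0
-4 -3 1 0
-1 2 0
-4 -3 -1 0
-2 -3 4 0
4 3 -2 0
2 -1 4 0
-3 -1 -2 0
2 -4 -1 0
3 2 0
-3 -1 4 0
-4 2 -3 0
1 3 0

Suppose x4 = False.
The clause (x3) is unit, so x3 = True.
The clause (¬x2) is unit, so x2 = False.
The clause (¬x1) is unit, so x1 = False.
Every clause now holds.

x1=False, x2=False, x3=True, x4=False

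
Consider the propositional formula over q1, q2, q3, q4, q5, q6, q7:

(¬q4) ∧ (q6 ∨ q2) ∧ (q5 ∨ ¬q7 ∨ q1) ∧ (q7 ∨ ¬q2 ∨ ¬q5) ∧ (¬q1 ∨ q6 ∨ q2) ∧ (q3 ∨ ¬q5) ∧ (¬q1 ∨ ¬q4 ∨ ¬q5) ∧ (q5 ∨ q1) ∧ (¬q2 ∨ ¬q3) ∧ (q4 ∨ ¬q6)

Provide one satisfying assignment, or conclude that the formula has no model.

q1: True, q2: True, q3: False, q4: False, q5: False, q6: False, q7: False

From the singleton clause (¬q4), q4 = False.
From the singleton clause (¬q6), q6 = False.
From the singleton clause (q2), q2 = True.
From the singleton clause (¬q3), q3 = False.
From the singleton clause (¬q5), q5 = False.
From the singleton clause (q1), q1 = True.
No clause remains; q7 is free.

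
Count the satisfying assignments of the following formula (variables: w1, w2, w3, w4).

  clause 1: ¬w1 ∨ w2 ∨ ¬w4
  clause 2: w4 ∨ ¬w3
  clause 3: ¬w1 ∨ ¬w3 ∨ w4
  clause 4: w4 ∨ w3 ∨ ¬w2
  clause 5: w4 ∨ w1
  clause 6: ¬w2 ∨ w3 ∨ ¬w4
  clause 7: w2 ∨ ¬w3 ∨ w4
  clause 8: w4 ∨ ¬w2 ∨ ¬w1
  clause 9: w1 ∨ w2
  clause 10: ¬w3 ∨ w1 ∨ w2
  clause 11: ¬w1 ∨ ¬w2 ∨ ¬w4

2

There are 2^4 = 16 truth assignments over (w1, w2, w3, w4).
Check each against the 11 clauses (columns in the order w1, w2, w3, w4):
  F F F F  ✗ fails (w4 ∨ w1)
  F F F T  ✗ fails (w1 ∨ w2)
  F F T F  ✗ fails (w4 ∨ ¬w3)
  F F T T  ✗ fails (w1 ∨ w2)
  F T F F  ✗ fails (w4 ∨ w3 ∨ ¬w2)
  F T F T  ✗ fails (¬w2 ∨ w3 ∨ ¬w4)
  F T T F  ✗ fails (w4 ∨ ¬w3)
  F T T T  ✓ satisfies all
  T F F F  ✓ satisfies all
  T F F T  ✗ fails (¬w1 ∨ w2 ∨ ¬w4)
  T F T F  ✗ fails (w4 ∨ ¬w3)
  T F T T  ✗ fails (¬w1 ∨ w2 ∨ ¬w4)
  T T F F  ✗ fails (w4 ∨ w3 ∨ ¬w2)
  T T F T  ✗ fails (¬w2 ∨ w3 ∨ ¬w4)
  T T T F  ✗ fails (w4 ∨ ¬w3)
  T T T T  ✗ fails (¬w1 ∨ ¬w2 ∨ ¬w4)
2 of the 16 rows are models.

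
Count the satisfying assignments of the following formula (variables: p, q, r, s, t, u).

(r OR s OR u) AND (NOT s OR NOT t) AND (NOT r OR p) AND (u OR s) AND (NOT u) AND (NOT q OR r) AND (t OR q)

1

There are 2^6 = 64 truth assignments over (p, q, r, s, t, u).
Split on t. With t = true, the clauses containing t are satisfied and NOT t drops from the rest; 0 of the 2^5 = 32 assignments to the other variables satisfy what remains.
With t = false, by the same count on the reduced clause set, 1 assignment works.
Total: 0 + 1 = 1.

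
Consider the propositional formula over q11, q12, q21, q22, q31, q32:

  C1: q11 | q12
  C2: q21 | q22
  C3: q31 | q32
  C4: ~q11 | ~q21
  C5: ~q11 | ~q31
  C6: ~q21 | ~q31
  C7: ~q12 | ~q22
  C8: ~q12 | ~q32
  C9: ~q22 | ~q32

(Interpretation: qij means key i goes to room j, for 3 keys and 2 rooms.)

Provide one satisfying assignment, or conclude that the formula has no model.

UNSATISFIABLE

Case q11 = 1:
(~q21) alone gives q21 = 0.
(q22) alone gives q22 = 1.
(~q31) alone gives q31 = 0.
(q32) alone gives q32 = 1.
That conflicts with the unit clause (~q32).
Undo q11 and try q11 = 0.
(q12) alone gives q12 = 1.
(~q22) alone gives q22 = 0.
(q21) alone gives q21 = 1.
(~q31) alone gives q31 = 0.
(q32) alone gives q32 = 1.
That conflicts with the unit clause (~q32).
Either choice for q11 ends in contradiction.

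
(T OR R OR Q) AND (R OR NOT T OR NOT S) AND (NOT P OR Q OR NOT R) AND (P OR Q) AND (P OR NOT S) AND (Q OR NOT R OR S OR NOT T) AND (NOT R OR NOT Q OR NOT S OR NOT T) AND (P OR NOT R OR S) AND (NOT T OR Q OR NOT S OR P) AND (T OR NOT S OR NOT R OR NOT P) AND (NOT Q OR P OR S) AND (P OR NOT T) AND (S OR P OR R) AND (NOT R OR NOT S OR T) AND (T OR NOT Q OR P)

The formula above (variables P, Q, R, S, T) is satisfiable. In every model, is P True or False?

Suppose P = false.
The clause (Q) is unit, so Q = true.
The clause (NOT S) is unit, so S = false.
But (S) is also a unit clause — contradiction.
So every satisfying assignment has P = True.

True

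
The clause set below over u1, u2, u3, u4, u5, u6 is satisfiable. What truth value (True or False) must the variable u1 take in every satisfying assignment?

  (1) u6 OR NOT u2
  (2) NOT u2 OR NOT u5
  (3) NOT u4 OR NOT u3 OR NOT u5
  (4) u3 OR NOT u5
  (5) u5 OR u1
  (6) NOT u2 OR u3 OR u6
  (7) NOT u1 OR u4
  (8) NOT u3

True

Suppose u1 = false.
(u5) alone gives u5 = true.
(NOT u2) alone gives u2 = false.
(u3) alone gives u3 = true.
That conflicts with the unit clause (NOT u3).
So every satisfying assignment has u1 = True.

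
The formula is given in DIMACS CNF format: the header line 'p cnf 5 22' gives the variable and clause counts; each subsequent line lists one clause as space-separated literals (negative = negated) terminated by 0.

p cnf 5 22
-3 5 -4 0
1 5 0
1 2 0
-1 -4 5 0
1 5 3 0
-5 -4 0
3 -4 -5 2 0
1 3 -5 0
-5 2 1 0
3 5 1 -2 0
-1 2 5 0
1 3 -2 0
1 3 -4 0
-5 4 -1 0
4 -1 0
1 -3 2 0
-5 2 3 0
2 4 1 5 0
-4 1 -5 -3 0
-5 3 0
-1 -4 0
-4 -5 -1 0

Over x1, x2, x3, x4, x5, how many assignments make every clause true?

There are 2^5 = 32 truth assignments over (x1, x2, x3, x4, x5).
Split on x3. With x3 = True, the clauses containing x3 are satisfied and ¬x3 drops from the rest; 1 of the 2^4 = 16 assignments to the other variables satisfy what remains.
With x3 = False, by the same count on the reduced clause set, 0 assignments work.
(One model: x1=F, x2=T, x3=T, x4=F, x5=T.)
Total: 1 + 0 = 1.

1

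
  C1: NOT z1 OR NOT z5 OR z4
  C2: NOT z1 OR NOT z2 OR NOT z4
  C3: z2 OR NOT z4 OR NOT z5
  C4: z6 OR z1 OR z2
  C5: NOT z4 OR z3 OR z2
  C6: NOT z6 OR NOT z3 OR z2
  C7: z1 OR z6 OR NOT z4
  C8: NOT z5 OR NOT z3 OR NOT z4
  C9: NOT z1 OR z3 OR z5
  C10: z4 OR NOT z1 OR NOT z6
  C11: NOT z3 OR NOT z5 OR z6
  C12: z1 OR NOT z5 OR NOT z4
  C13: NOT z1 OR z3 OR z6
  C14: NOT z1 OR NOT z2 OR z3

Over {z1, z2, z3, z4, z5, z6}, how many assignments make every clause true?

14

There are 2^6 = 64 truth assignments over (z1, z2, z3, z4, z5, z6).
Split on z6. With z6 = true, the clauses containing z6 are satisfied and NOT z6 drops from the rest; 8 of the 2^5 = 32 assignments to the other variables satisfy what remains.
With z6 = false, by the same count on the reduced clause set, 6 assignments work.
(One model: z1=F, z2=F, z3=F, z4=F, z5=F, z6=T.)
Total: 8 + 6 = 14.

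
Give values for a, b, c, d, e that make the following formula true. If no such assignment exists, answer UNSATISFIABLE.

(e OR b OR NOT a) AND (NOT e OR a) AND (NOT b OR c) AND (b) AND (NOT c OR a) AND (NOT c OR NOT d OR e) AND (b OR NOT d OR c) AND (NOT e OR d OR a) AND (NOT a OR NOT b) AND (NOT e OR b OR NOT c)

From the singleton clause (b), b = true.
From the singleton clause (c), c = true.
From the singleton clause (a), a = true.
But (NOT a) is also a unit clause — contradiction.

UNSATISFIABLE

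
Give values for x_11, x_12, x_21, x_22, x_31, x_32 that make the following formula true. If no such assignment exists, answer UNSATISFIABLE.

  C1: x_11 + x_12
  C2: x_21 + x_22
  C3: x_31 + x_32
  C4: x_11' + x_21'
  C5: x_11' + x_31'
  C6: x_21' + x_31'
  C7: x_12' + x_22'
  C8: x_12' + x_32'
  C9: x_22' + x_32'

UNSATISFIABLE

Try x_11 = 1.
The clause (x_21') is unit, so x_21 = 0.
The clause (x_22) is unit, so x_22 = 1.
The clause (x_31') is unit, so x_31 = 0.
The clause (x_32) is unit, so x_32 = 1.
Now (x_32') is unsatisfied and unit — conflict.
So x_11 must be the other value — set x_11 = 0.
The clause (x_12) is unit, so x_12 = 1.
The clause (x_22') is unit, so x_22 = 0.
The clause (x_21) is unit, so x_21 = 1.
The clause (x_31') is unit, so x_31 = 0.
The clause (x_32) is unit, so x_32 = 1.
Now (x_32') is unsatisfied and unit — conflict.
Both values of x_11 lead to a conflict.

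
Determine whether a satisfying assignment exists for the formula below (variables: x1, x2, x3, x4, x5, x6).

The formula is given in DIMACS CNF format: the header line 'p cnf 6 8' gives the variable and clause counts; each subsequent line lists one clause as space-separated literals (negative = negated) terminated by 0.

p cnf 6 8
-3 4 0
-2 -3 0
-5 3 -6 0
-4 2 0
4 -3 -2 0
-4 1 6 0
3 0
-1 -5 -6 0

No, unsatisfiable

(x3) alone gives x3 = True.
(x4) alone gives x4 = True.
(¬x2) alone gives x2 = False.
Now (x2) is unsatisfied and unit — conflict.
No assignment satisfies every clause.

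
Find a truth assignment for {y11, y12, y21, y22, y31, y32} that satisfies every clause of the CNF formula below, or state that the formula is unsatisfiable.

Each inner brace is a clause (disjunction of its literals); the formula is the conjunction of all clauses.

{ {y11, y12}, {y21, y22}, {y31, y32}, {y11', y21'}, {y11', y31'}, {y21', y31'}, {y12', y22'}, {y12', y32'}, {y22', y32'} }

Case y11 = 1:
From the singleton clause (y21'), y21 = 0.
From the singleton clause (y22), y22 = 1.
From the singleton clause (y31'), y31 = 0.
From the singleton clause (y32), y32 = 1.
That conflicts with the unit clause (y32').
That branch fails; take y11 = 0 instead.
From the singleton clause (y12), y12 = 1.
From the singleton clause (y22'), y22 = 0.
From the singleton clause (y21), y21 = 1.
From the singleton clause (y31'), y31 = 0.
From the singleton clause (y32), y32 = 1.
That conflicts with the unit clause (y32').
Both values of y11 lead to a conflict.

UNSATISFIABLE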